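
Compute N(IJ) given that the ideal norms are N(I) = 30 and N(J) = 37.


N(IJ) = N(I) * N(J)
= 30 * 37
= 1110

1110


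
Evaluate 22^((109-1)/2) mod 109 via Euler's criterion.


p = 109 is prime and the exponent is (p-1)/2 = 54, so by Euler's criterion 22^54 = (22/109) = +1 or -1 mod 109.
Compute by square-and-multiply:
  54 = 32 + 16 + 4 + 2 (binary 110110)
  Repeated squaring mod 109: 22^1 = 22, 22^2 = 48, 22^4 = 15, 22^8 = 7, 22^16 = 49, 22^32 = 3
  22^54 = 22^32 * 22^16 * 22^4 * 22^2 = 3 * 49 * 15 * 48 mod 109
    3 * 49 = 147 = 38 mod 109
    38 * 15 = 570 = 25 mod 109
    25 * 48 = 1200 = 1 mod 109
  22^54 = 1 mod 109
Result 1: 22 is a quadratic residue mod 109.
22^54 mod 109 = 1

1


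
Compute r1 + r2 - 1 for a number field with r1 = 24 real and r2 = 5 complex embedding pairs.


By Dirichlet's unit theorem:
rank = r1 + r2 - 1
= 24 + 5 - 1
= 28

28


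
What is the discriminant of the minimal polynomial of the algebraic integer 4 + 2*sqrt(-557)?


The element 4 + 2*sqrt(-557) has minimal polynomial:
x^2 - 8*x + 2244
Discriminant = (-8)^2 - 4*(2244)
= 64 - 8976
= -8912

-8912


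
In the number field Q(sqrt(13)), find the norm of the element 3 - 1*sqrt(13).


N(a + b*sqrt(d)) = a^2 - d*b^2
= (3)^2 - (13)*(-1)^2
= 9 - 13
= -4

-4


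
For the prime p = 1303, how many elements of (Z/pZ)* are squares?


For prime p, the number of non-zero quadratic residues is (p-1)/2.
= (1303-1)/2
= 651

651


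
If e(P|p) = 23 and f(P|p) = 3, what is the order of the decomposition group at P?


|D_P| = e * f
= 23 * 3
= 69

69


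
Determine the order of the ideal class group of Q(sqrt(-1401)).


K = Q(sqrt(-1401)). d mod 4 = 3, so D = disc(K) = 4d = -5604
h(K) equals the number of primitive reduced positive-definite forms (a, b, c) = a*x^2 + b*x*y + c*y^2 with b^2 - 4ac = D,
where reduced means |b| <= a <= c, with b >= 0 whenever |b| = a or a = c, and primitive means gcd(a, b, c) = 1.
Reduced forces 3a^2 <= |D| = 5604, so 1 <= a <= 43; b must have the parity of D, and c = (b^2 - D)/(4a) must be an integer >= a.
Enumerate a = 1..43, b in [-a, a]:
  a=1: (1, 0, 1401)  [1]
  a=2: (2, 2, 701)  [1]
  a=3: (3, 0, 467)  [1]
  a=4: none
  a=5: (5, -4, 281), (5, 4, 281)  [2]
  a=6: (6, 6, 235)  [1]
  a=7..9: none
  a=10: (10, -6, 141), (10, 6, 141)  [2]
  a=11..12: none
  a=13: (13, -8, 109), (13, 8, 109)  [2]
  a=14: none
  a=15: (15, -6, 94), (15, 6, 94)  [2]
  a=16..18: none
  a=19: (19, -18, 78), (19, 18, 78)  [2]
  a=20..22: none
  a=23: (23, -10, 62), (23, 10, 62)  [2]
  a=24: none
  a=25: (25, -14, 58), (25, 14, 58)  [2]
  a=26: (26, -18, 57), (26, 18, 57)  [2]
  a=27..28: none
  a=29: (29, -14, 50), (29, 14, 50)  [2]
  a=30: (30, -6, 47), (30, 6, 47)  [2]
  a=31: (31, -10, 46), (31, 10, 46)  [2]
  a=32..37: none
  a=38: (38, -18, 39), (38, 18, 39)  [2]
  a=39..43: none
Total reduced forms: 1 + 1 + 1 + 2 + 1 + 2 + 2 + 2 + 2 + 2 + 2 + 2 + 2 + 2 + 2 + 2 = 28
h = 28

28


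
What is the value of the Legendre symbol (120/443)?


p = 443 is prime, so compute (120/443) with the reciprocity algorithm (Jacobi-symbol steps: pull out 2s via (2/n), flip via reciprocity, reduce):
  pull out 2: (2/443) = -1  (since 443 mod 8 = 3)
  pull out 2: (2/443) = -1  (since 443 mod 8 = 3)
  pull out 2: (2/443) = -1  (since 443 mod 8 = 3)
  reciprocity: (15/443) -> -(443/15)
  reduce: (8/15)
  pull out 2: (2/15) = +1  (since 15 mod 8 = 7)
  pull out 2: (2/15) = +1  (since 15 mod 8 = 7)
  pull out 2: (2/15) = +1  (since 15 mod 8 = 7)
  (1/15) = 1
Product of signs = 1
(120/443) = 1

1


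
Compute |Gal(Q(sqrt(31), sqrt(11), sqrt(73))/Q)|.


The 3 square roots of distinct primes are multiplicatively independent over Q,
so [K:Q] = 2^3 and Gal(K/Q) is isomorphic to (Z/2Z)^3.
|Gal| = 2^3 = 8

8


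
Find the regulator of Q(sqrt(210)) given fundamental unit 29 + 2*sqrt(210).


epsilon = 29 + 2*sqrt(210)
= 57.9828
R = ln(57.9828)
= 4.0601

4.0601


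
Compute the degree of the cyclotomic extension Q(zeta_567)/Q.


The degree equals Euler's totient phi(567).
567 = 3^4 * 7
phi(567) = 324

324


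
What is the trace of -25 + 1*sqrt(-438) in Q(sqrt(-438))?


Tr(a + b*sqrt(d)) = (a + b*sqrt(d)) + (a - b*sqrt(d)) = 2a
= 2 * (-25)
= -50

-50


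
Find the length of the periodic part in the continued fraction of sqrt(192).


Run the CF algorithm for sqrt(192).
a_0 = floor(sqrt(192)) = 13; set m_0=0, q_0=1.
Recurrence: m' = q*a - m,  q' = (d - m'^2)/q,  a' = floor((a_0 + m')/q').
  step 1: m=13, q=23, a=1
  step 2: m=10, q=4, a=5
  step 3: m=10, q=23, a=1
  step 4: m=13, q=1, a=26
a_4 = 2*a_0 = 26, so the period closes here.
sqrt(192) = [13; 1, 5, 1, 26]
Period length = 4

4


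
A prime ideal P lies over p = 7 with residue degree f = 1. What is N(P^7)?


N(P^a) = p^(a*f)
= 7^(7*1)
= 7^7
= 823543

823543


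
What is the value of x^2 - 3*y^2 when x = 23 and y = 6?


x^2 - d*y^2
= 23^2 - 3*6^2
= 529 - 108
= 421

421


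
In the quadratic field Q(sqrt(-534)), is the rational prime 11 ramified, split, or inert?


K = Q(sqrt(-534)). Since d mod 4 = 2, disc(K) = -2136.
Check p | disc: -2136 mod 11 = 9.
p does not divide disc. Compute Legendre symbol (d/p):
5^((11-1)/2) mod 11 = 1
(d/p) = 1, so p splits: (p) = P*P' with e=1, f=1, g=2.
Therefore p is split.

split


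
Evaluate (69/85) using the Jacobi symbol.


Compute (69/85) via quadratic reciprocity:
  reciprocity: (69/85) -> +(85/69)
  reduce: (16/69)
  pull out 2: (2/69) = -1  (since 69 mod 8 = 5)
  pull out 2: (2/69) = -1  (since 69 mod 8 = 5)
  pull out 2: (2/69) = -1  (since 69 mod 8 = 5)
  pull out 2: (2/69) = -1  (since 69 mod 8 = 5)
  (1/69) = 1
Product of signs = 1

1


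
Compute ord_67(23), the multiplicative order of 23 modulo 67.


We want ord_67(23), the smallest k >= 1 with 23^k = 1 mod 67.
n = 67 = 67, phi(67) = 66; the order divides phi(n).
Divisors of 66: 1, 2, 3, 6, 11, 22, 33, 66
Repeated squaring mod 67: 23^1 = 23, 23^2 = 60, 23^4 = 49, 23^8 = 56, 23^16 = 54, 23^32 = 35, 23^64 = 19
Test divisors in increasing order:
  k=1: 23^1 = 23 mod 67
  k=2: 23^2 = 60 mod 67
  k=3: 23^3 = 60 * 23 = 40 mod 67
  k=6: 23^6 = 49 * 60 = 59 mod 67
  k=11: 23^11 = 56 * 60 * 23 = 29 mod 67
  k=22: 23^22 = 54 * 49 * 60 = 37 mod 67
  k=33: 23^33 = 35 * 23 = 1 mod 67  <- first divisor giving 1
Order = 33

33


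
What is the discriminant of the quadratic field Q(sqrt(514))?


For K = Q(sqrt(d)) with d squarefree: disc(K) = d if d = 1 mod 4, and disc(K) = 4d if d = 2 or 3 mod 4.
Here d = 514, and d mod 4 = 2.
d = 2 mod 4, not 1 (O_K = Z[sqrt(d)]), so disc(K) = 4d = 4 * (514) = 2056

2056


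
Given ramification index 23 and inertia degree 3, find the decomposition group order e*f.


|D_P| = e * f
= 23 * 3
= 69

69


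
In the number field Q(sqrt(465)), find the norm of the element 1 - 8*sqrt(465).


N(a + b*sqrt(d)) = a^2 - d*b^2
= (1)^2 - (465)*(-8)^2
= 1 - 29760
= -29759

-29759


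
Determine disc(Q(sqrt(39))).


For K = Q(sqrt(d)) with d squarefree: disc(K) = d if d = 1 mod 4, and disc(K) = 4d if d = 2 or 3 mod 4.
Here d = 39, and d mod 4 = 3.
d = 3 mod 4, not 1 (O_K = Z[sqrt(d)]), so disc(K) = 4d = 4 * (39) = 156

156


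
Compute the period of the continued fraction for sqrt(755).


Run the CF algorithm for sqrt(755).
a_0 = floor(sqrt(755)) = 27; set m_0=0, q_0=1.
Recurrence: m' = q*a - m,  q' = (d - m'^2)/q,  a' = floor((a_0 + m')/q').
  step 1: m=27, q=26, a=2
  step 2: m=25, q=5, a=10
  step 3: m=25, q=26, a=2
  step 4: m=27, q=1, a=54
a_4 = 2*a_0 = 54, so the period closes here.
sqrt(755) = [27; 2, 10, 2, 54]
Period length = 4

4


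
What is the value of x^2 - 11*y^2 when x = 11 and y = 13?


x^2 - d*y^2
= 11^2 - 11*13^2
= 121 - 1859
= -1738

-1738


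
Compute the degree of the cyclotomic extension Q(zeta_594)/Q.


The degree equals Euler's totient phi(594).
594 = 2 * 3^3 * 11
phi(594) = 180

180


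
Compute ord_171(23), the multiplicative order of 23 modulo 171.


We want ord_171(23), the smallest k >= 1 with 23^k = 1 mod 171.
n = 171 = 3^2 * 19, phi(171) = 108; the order divides phi(n).
Divisors of 108: 1, 2, 3, 4, 6, 9, 12, 18, 27, 36, 54, 108
Repeated squaring mod 171: 23^1 = 23, 23^2 = 16, 23^4 = 85, 23^8 = 43, 23^16 = 139, 23^32 = 169, 23^64 = 4
Test divisors in increasing order:
  k=1: 23^1 = 23 mod 171
  k=2: 23^2 = 16 mod 171
  k=3: 23^3 = 16 * 23 = 26 mod 171
  k=4: 23^4 = 85 mod 171
  k=6: 23^6 = 85 * 16 = 163 mod 171
  k=9: 23^9 = 43 * 23 = 134 mod 171
  k=12: 23^12 = 43 * 85 = 64 mod 171
  k=18: 23^18 = 139 * 16 = 1 mod 171  <- first divisor giving 1
Order = 18

18


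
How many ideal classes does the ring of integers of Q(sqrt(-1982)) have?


K = Q(sqrt(-1982)). d mod 4 = 2, so D = disc(K) = 4d = -7928
h(K) equals the number of primitive reduced positive-definite forms (a, b, c) = a*x^2 + b*x*y + c*y^2 with b^2 - 4ac = D,
where reduced means |b| <= a <= c, with b >= 0 whenever |b| = a or a = c, and primitive means gcd(a, b, c) = 1.
Reduced forces 3a^2 <= |D| = 7928, so 1 <= a <= 51; b must have the parity of D, and c = (b^2 - D)/(4a) must be an integer >= a.
Enumerate a = 1..51, b in [-a, a]:
  a=1: (1, 0, 1982)  [1]
  a=2: (2, 0, 991)  [1]
  a=3: (3, -2, 661), (3, 2, 661)  [2]
  a=4..5: none
  a=6: (6, -4, 331), (6, 4, 331)  [2]
  a=7..8: none
  a=9: (9, -8, 222), (9, 8, 222)  [2]
  a=10: none
  a=11: (11, -6, 181), (11, 6, 181)  [2]
  a=12..17: none
  a=18: (18, -8, 111), (18, 8, 111)  [2]
  a=19..21: none
  a=22: (22, -16, 93), (22, 16, 93)  [2]
  a=23..26: none
  a=27: (27, -8, 74), (27, 8, 74)  [2]
  a=28..30: none
  a=31: (31, -16, 66), (31, 16, 66)  [2]
  a=32: none
  a=33: (33, -28, 66), (33, -16, 62), (33, 16, 62), (33, 28, 66)  [4]
  a=34..36: none
  a=37: (37, -8, 54), (37, 8, 54)  [2]
  a=38..51: none
Total reduced forms: 1 + 1 + 2 + 2 + 2 + 2 + 2 + 2 + 2 + 2 + 4 + 2 = 24
h = 24

24


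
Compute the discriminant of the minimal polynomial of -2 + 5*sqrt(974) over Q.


The element -2 + 5*sqrt(974) has minimal polynomial:
x^2 + 4*x - 24346
Discriminant = (4)^2 - 4*(-24346)
= 16 + 97384
= 97400

97400


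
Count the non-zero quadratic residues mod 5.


For prime p, the number of non-zero quadratic residues is (p-1)/2.
= (5-1)/2
= 2

2


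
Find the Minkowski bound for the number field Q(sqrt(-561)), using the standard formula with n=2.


d = -561, d mod 4 = 3, so disc(K) = 4d = -2244; |disc(K)| = 2244
Imaginary quadratic field, so n = 2, s = r2 = 1, r1 = 0
M = (n!/n^n) * (4/pi)^s * sqrt(|disc(K)|) = (2!/2^2) * (4/pi)^1 * sqrt(2244)
= 0.5 * 1.273240 * 47.370877
= 30.1572

30.1572


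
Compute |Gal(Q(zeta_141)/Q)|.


|Gal(Q(zeta_141)/Q)| = phi(141)
= 92

92


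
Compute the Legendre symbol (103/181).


p = 181 is prime, so compute (103/181) with the reciprocity algorithm (Jacobi-symbol steps: pull out 2s via (2/n), flip via reciprocity, reduce):
  reciprocity: (103/181) -> +(181/103)
  reduce: (78/103)
  pull out 2: (2/103) = +1  (since 103 mod 8 = 7)
  reciprocity: (39/103) -> -(103/39)
  reduce: (25/39)
  reciprocity: (25/39) -> +(39/25)
  reduce: (14/25)
  pull out 2: (2/25) = +1  (since 25 mod 8 = 1)
  reciprocity: (7/25) -> +(25/7)
  reduce: (4/7)
  pull out 2: (2/7) = +1  (since 7 mod 8 = 7)
  pull out 2: (2/7) = +1  (since 7 mod 8 = 7)
  (1/7) = 1
Product of signs = -1
(103/181) = -1

-1


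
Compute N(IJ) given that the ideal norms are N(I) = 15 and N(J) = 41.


N(IJ) = N(I) * N(J)
= 15 * 41
= 615

615


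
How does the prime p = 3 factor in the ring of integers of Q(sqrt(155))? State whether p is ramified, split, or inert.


K = Q(sqrt(155)). Since d mod 4 = 3, disc(K) = 620.
Check p | disc: 620 mod 3 = 2.
p does not divide disc. Compute Legendre symbol (d/p):
2^((3-1)/2) mod 3 = -1
(d/p) = -1, so p is inert: (p) stays prime with e=1, f=2, g=1.
Therefore p is inert.

inert


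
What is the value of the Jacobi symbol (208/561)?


Compute (208/561) via quadratic reciprocity:
  pull out 2: (2/561) = +1  (since 561 mod 8 = 1)
  pull out 2: (2/561) = +1  (since 561 mod 8 = 1)
  pull out 2: (2/561) = +1  (since 561 mod 8 = 1)
  pull out 2: (2/561) = +1  (since 561 mod 8 = 1)
  reciprocity: (13/561) -> +(561/13)
  reduce: (2/13)
  pull out 2: (2/13) = -1  (since 13 mod 8 = 5)
  (1/13) = 1
Product of signs = -1

-1


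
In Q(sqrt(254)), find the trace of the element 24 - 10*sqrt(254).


Tr(a + b*sqrt(d)) = (a + b*sqrt(d)) + (a - b*sqrt(d)) = 2a
= 2 * (24)
= 48

48


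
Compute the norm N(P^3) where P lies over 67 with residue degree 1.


N(P^a) = p^(a*f)
= 67^(3*1)
= 67^3
= 300763

300763


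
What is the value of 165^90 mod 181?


p = 181 is prime and the exponent is (p-1)/2 = 90, so by Euler's criterion 165^90 = (165/181) = +1 or -1 mod 181.
Compute by square-and-multiply:
  90 = 64 + 16 + 8 + 2 (binary 1011010)
  Repeated squaring mod 181: 165^1 = 165, 165^2 = 75, 165^4 = 14, 165^8 = 15, 165^16 = 44, 165^32 = 126, 165^64 = 129
  165^90 = 165^64 * 165^16 * 165^8 * 165^2 = 129 * 44 * 15 * 75 mod 181
    129 * 44 = 5676 = 65 mod 181
    65 * 15 = 975 = 70 mod 181
    70 * 75 = 5250 = 1 mod 181
  165^90 = 1 mod 181
Result 1: 165 is a quadratic residue mod 181.
165^90 mod 181 = 1

1


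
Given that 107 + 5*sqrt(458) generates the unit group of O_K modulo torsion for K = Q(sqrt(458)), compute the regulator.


epsilon = 107 + 5*sqrt(458)
= 214.0047
R = ln(214.0047)
= 5.3660

5.3660


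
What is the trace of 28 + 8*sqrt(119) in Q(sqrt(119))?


Tr(a + b*sqrt(d)) = (a + b*sqrt(d)) + (a - b*sqrt(d)) = 2a
= 2 * (28)
= 56

56


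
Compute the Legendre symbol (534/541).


p = 541 is prime, so compute (534/541) with the reciprocity algorithm (Jacobi-symbol steps: pull out 2s via (2/n), flip via reciprocity, reduce):
  pull out 2: (2/541) = -1  (since 541 mod 8 = 5)
  reciprocity: (267/541) -> +(541/267)
  reduce: (7/267)
  reciprocity: (7/267) -> -(267/7)
  reduce: (1/7)
  (1/7) = 1
Product of signs = 1
(534/541) = 1

1


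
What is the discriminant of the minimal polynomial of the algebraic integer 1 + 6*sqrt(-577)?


The element 1 + 6*sqrt(-577) has minimal polynomial:
x^2 - 2*x + 20773
Discriminant = (-2)^2 - 4*(20773)
= 4 - 83092
= -83088

-83088


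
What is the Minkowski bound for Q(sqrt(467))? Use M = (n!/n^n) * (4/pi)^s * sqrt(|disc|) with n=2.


d = 467, d mod 4 = 3, so disc(K) = 4d = 1868; |disc(K)| = 1868
Real quadratic field, so n = 2, s = r2 = 0, r1 = 2
M = (n!/n^n) * (4/pi)^s * sqrt(|disc(K)|) = (2!/2^2) * (4/pi)^0 * sqrt(1868)
= 0.5 * 1.000000 * 43.220366
= 21.6102

21.6102


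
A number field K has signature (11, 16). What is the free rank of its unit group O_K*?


By Dirichlet's unit theorem:
rank = r1 + r2 - 1
= 11 + 16 - 1
= 26

26


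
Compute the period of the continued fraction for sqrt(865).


Run the CF algorithm for sqrt(865).
a_0 = floor(sqrt(865)) = 29; set m_0=0, q_0=1.
Recurrence: m' = q*a - m,  q' = (d - m'^2)/q,  a' = floor((a_0 + m')/q').
  step 1: m=29, q=24, a=2
  step 2: m=19, q=21, a=2
  step 3: m=23, q=16, a=3
  step 4: m=25, q=15, a=3
  step 5: m=20, q=31, a=1
  step 6: m=11, q=24, a=1
  step 7: m=13, q=29, a=1
  step 8: m=16, q=21, a=2
  step 9: m=26, q=9, a=6
  step 10: m=28, q=9, a=6
  step 11: m=26, q=21, a=2
  step 12: m=16, q=29, a=1
  step 13: m=13, q=24, a=1
  step 14: m=11, q=31, a=1
  step 15: m=20, q=15, a=3
  step 16: m=25, q=16, a=3
  step 17: m=23, q=21, a=2
  step 18: m=19, q=24, a=2
  step 19: m=29, q=1, a=58
a_19 = 2*a_0 = 58, so the period closes here.
sqrt(865) = [29; 2, 2, 3, 3, 1, 1, 1, 2, 6, 6, 2, 1, 1, 1, 3, 3, 2, 2, 58]
Period length = 19

19


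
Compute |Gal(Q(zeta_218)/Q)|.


|Gal(Q(zeta_218)/Q)| = phi(218)
= 108

108


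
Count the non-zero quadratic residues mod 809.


For prime p, the number of non-zero quadratic residues is (p-1)/2.
= (809-1)/2
= 404

404


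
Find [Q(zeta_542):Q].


The degree equals Euler's totient phi(542).
542 = 2 * 271
phi(542) = 270

270


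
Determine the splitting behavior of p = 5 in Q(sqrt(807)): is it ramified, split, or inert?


K = Q(sqrt(807)). Since d mod 4 = 3, disc(K) = 3228.
Check p | disc: 3228 mod 5 = 3.
p does not divide disc. Compute Legendre symbol (d/p):
2^((5-1)/2) mod 5 = -1
(d/p) = -1, so p is inert: (p) stays prime with e=1, f=2, g=1.
Therefore p is inert.

inert


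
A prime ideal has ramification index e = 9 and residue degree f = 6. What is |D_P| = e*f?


|D_P| = e * f
= 9 * 6
= 54

54


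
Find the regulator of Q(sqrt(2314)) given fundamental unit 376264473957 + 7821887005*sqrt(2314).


epsilon = 376264473957 + 7821887005*sqrt(2314)
= 7.5253e+11
R = ln(7.5253e+11)
= 27.3467

27.3467


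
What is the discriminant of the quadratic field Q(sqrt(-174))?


For K = Q(sqrt(d)) with d squarefree: disc(K) = d if d = 1 mod 4, and disc(K) = 4d if d = 2 or 3 mod 4.
Here d = -174, and d mod 4 = 2.
d = 2 mod 4, not 1 (O_K = Z[sqrt(d)]), so disc(K) = 4d = 4 * (-174) = -696

-696


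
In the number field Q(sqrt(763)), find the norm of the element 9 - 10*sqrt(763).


N(a + b*sqrt(d)) = a^2 - d*b^2
= (9)^2 - (763)*(-10)^2
= 81 - 76300
= -76219

-76219


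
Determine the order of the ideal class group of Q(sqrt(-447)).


K = Q(sqrt(-447)). d mod 4 = 1, so D = disc(K) = d = -447
h(K) equals the number of primitive reduced positive-definite forms (a, b, c) = a*x^2 + b*x*y + c*y^2 with b^2 - 4ac = D,
where reduced means |b| <= a <= c, with b >= 0 whenever |b| = a or a = c, and primitive means gcd(a, b, c) = 1.
Reduced forces 3a^2 <= |D| = 447, so 1 <= a <= 12; b must have the parity of D, and c = (b^2 - D)/(4a) must be an integer >= a.
Enumerate a = 1..12, b in [-a, a]:
  a=1: (1, 1, 112)  [1]
  a=2: (2, -1, 56), (2, 1, 56)  [2]
  a=3: (3, 3, 38)  [1]
  a=4: (4, -1, 28), (4, 1, 28)  [2]
  a=5: none
  a=6: (6, -3, 19), (6, 3, 19)  [2]
  a=7: (7, -1, 16), (7, 1, 16)  [2]
  a=8: (8, -1, 14), (8, 1, 14)  [2]
  a=9..10: none
  a=11: (11, -9, 12), (11, 9, 12)  [2]
  a=12: none
Total reduced forms: 1 + 2 + 1 + 2 + 2 + 2 + 2 + 2 = 14
h = 14

14


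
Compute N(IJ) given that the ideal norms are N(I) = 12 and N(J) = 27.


N(IJ) = N(I) * N(J)
= 12 * 27
= 324

324


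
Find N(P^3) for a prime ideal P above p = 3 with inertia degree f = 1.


N(P^a) = p^(a*f)
= 3^(3*1)
= 3^3
= 27

27


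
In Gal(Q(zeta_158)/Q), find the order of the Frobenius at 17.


The Frobenius at p in Gal(Q(zeta_n)/Q) = (Z/nZ)* is the class of p, so its order is ord_158(17), the smallest k >= 1 with 17^k = 1 mod 158.
n = 158 = 2 * 79, phi(158) = 78; the order divides phi(n).
Divisors of 78: 1, 2, 3, 6, 13, 26, 39, 78
Repeated squaring mod 158: 17^1 = 17, 17^2 = 131, 17^4 = 97, 17^8 = 87, 17^16 = 143, 17^32 = 67, 17^64 = 65
Test divisors in increasing order:
  k=1: 17^1 = 17 mod 158
  k=2: 17^2 = 131 mod 158
  k=3: 17^3 = 131 * 17 = 15 mod 158
  k=6: 17^6 = 97 * 131 = 67 mod 158
  k=13: 17^13 = 87 * 97 * 17 = 157 mod 158
  k=26: 17^26 = 143 * 87 * 131 = 1 mod 158  <- first divisor giving 1
Order = 26

26


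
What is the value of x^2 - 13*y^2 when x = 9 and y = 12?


x^2 - d*y^2
= 9^2 - 13*12^2
= 81 - 1872
= -1791

-1791


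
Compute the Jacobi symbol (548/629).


Compute (548/629) via quadratic reciprocity:
  pull out 2: (2/629) = -1  (since 629 mod 8 = 5)
  pull out 2: (2/629) = -1  (since 629 mod 8 = 5)
  reciprocity: (137/629) -> +(629/137)
  reduce: (81/137)
  reciprocity: (81/137) -> +(137/81)
  reduce: (56/81)
  pull out 2: (2/81) = +1  (since 81 mod 8 = 1)
  pull out 2: (2/81) = +1  (since 81 mod 8 = 1)
  pull out 2: (2/81) = +1  (since 81 mod 8 = 1)
  reciprocity: (7/81) -> +(81/7)
  reduce: (4/7)
  pull out 2: (2/7) = +1  (since 7 mod 8 = 7)
  pull out 2: (2/7) = +1  (since 7 mod 8 = 7)
  (1/7) = 1
Product of signs = 1

1


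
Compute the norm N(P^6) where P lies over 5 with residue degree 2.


N(P^a) = p^(a*f)
= 5^(6*2)
= 5^12
= 244140625

244140625


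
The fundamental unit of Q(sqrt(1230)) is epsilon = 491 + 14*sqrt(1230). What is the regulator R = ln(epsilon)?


epsilon = 491 + 14*sqrt(1230)
= 981.9990
R = ln(981.9990)
= 6.8896

6.8896


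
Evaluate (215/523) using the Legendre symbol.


p = 523 is prime, so compute (215/523) with the reciprocity algorithm (Jacobi-symbol steps: pull out 2s via (2/n), flip via reciprocity, reduce):
  reciprocity: (215/523) -> -(523/215)
  reduce: (93/215)
  reciprocity: (93/215) -> +(215/93)
  reduce: (29/93)
  reciprocity: (29/93) -> +(93/29)
  reduce: (6/29)
  pull out 2: (2/29) = -1  (since 29 mod 8 = 5)
  reciprocity: (3/29) -> +(29/3)
  reduce: (2/3)
  pull out 2: (2/3) = -1  (since 3 mod 8 = 3)
  (1/3) = 1
Product of signs = -1
(215/523) = -1

-1


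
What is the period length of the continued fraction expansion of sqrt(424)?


Run the CF algorithm for sqrt(424).
a_0 = floor(sqrt(424)) = 20; set m_0=0, q_0=1.
Recurrence: m' = q*a - m,  q' = (d - m'^2)/q,  a' = floor((a_0 + m')/q').
  step 1: m=20, q=24, a=1
  step 2: m=4, q=17, a=1
  step 3: m=13, q=15, a=2
  step 4: m=17, q=9, a=4
  step 5: m=19, q=7, a=5
  step 6: m=16, q=24, a=1
  step 7: m=8, q=15, a=1
  step 8: m=7, q=25, a=1
  step 9: m=18, q=4, a=9
  step 10: m=18, q=25, a=1
  step 11: m=7, q=15, a=1
  step 12: m=8, q=24, a=1
  step 13: m=16, q=7, a=5
  step 14: m=19, q=9, a=4
  step 15: m=17, q=15, a=2
  step 16: m=13, q=17, a=1
  step 17: m=4, q=24, a=1
  step 18: m=20, q=1, a=40
a_18 = 2*a_0 = 40, so the period closes here.
sqrt(424) = [20; 1, 1, 2, 4, 5, 1, 1, 1, 9, 1, 1, 1, 5, 4, 2, 1, 1, 40]
Period length = 18

18


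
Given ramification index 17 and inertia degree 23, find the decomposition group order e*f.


|D_P| = e * f
= 17 * 23
= 391

391


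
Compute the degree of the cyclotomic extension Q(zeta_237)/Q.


The degree equals Euler's totient phi(237).
237 = 3 * 79
phi(237) = 156

156


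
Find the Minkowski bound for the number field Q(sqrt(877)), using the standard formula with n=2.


d = 877, d mod 4 = 1, so disc(K) = d = 877; |disc(K)| = 877
Real quadratic field, so n = 2, s = r2 = 0, r1 = 2
M = (n!/n^n) * (4/pi)^s * sqrt(|disc(K)|) = (2!/2^2) * (4/pi)^0 * sqrt(877)
= 0.5 * 1.000000 * 29.614186
= 14.8071

14.8071


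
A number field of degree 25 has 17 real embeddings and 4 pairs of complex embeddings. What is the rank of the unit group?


By Dirichlet's unit theorem:
rank = r1 + r2 - 1
= 17 + 4 - 1
= 20

20


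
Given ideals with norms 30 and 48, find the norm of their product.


N(IJ) = N(I) * N(J)
= 30 * 48
= 1440

1440


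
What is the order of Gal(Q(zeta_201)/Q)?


|Gal(Q(zeta_201)/Q)| = phi(201)
= 132

132


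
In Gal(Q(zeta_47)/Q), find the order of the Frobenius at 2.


The Frobenius at p in Gal(Q(zeta_n)/Q) = (Z/nZ)* is the class of p, so its order is ord_47(2), the smallest k >= 1 with 2^k = 1 mod 47.
n = 47 = 47, phi(47) = 46; the order divides phi(n).
Divisors of 46: 1, 2, 23, 46
Repeated squaring mod 47: 2^1 = 2, 2^2 = 4, 2^4 = 16, 2^8 = 21, 2^16 = 18, 2^32 = 42
Test divisors in increasing order:
  k=1: 2^1 = 2 mod 47
  k=2: 2^2 = 4 mod 47
  k=23: 2^23 = 18 * 16 * 4 * 2 = 1 mod 47  <- first divisor giving 1
Order = 23

23


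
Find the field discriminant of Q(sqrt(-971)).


For K = Q(sqrt(d)) with d squarefree: disc(K) = d if d = 1 mod 4, and disc(K) = 4d if d = 2 or 3 mod 4.
Here d = -971, and d mod 4 = 1.
d = 1 mod 4 (O_K = Z[(1+sqrt(d))/2]), so disc(K) = d = -971

-971


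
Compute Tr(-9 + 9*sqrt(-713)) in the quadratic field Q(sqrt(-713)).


Tr(a + b*sqrt(d)) = (a + b*sqrt(d)) + (a - b*sqrt(d)) = 2a
= 2 * (-9)
= -18

-18


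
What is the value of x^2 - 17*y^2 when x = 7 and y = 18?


x^2 - d*y^2
= 7^2 - 17*18^2
= 49 - 5508
= -5459

-5459


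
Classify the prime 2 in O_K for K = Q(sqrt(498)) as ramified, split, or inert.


K = Q(sqrt(498)). Since d mod 4 = 2, disc(K) = 1992.
Check p | disc: 1992 mod 2 = 0.
p divides disc, so p ramifies: (p) = P^2 with e=2, f=1, g=1.
Therefore p is ramified.

ramified


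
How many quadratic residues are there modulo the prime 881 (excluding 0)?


For prime p, the number of non-zero quadratic residues is (p-1)/2.
= (881-1)/2
= 440

440


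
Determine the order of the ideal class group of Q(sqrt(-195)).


K = Q(sqrt(-195)). d mod 4 = 1, so D = disc(K) = d = -195
h(K) equals the number of primitive reduced positive-definite forms (a, b, c) = a*x^2 + b*x*y + c*y^2 with b^2 - 4ac = D,
where reduced means |b| <= a <= c, with b >= 0 whenever |b| = a or a = c, and primitive means gcd(a, b, c) = 1.
Reduced forces 3a^2 <= |D| = 195, so 1 <= a <= 8; b must have the parity of D, and c = (b^2 - D)/(4a) must be an integer >= a.
Enumerate a = 1..8, b in [-a, a]:
  a=1: (1, 1, 49)  [1]
  a=2: none
  a=3: (3, 3, 17)  [1]
  a=4: none
  a=5: (5, 5, 11)  [1]
  a=6: none
  a=7: (7, 1, 7)  [1]
  a=8: none
Total reduced forms: 1 + 1 + 1 + 1 = 4
h = 4

4


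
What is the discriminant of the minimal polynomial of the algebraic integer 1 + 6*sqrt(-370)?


The element 1 + 6*sqrt(-370) has minimal polynomial:
x^2 - 2*x + 13321
Discriminant = (-2)^2 - 4*(13321)
= 4 - 53284
= -53280

-53280


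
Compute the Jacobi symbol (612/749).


Compute (612/749) via quadratic reciprocity:
  pull out 2: (2/749) = -1  (since 749 mod 8 = 5)
  pull out 2: (2/749) = -1  (since 749 mod 8 = 5)
  reciprocity: (153/749) -> +(749/153)
  reduce: (137/153)
  reciprocity: (137/153) -> +(153/137)
  reduce: (16/137)
  pull out 2: (2/137) = +1  (since 137 mod 8 = 1)
  pull out 2: (2/137) = +1  (since 137 mod 8 = 1)
  pull out 2: (2/137) = +1  (since 137 mod 8 = 1)
  pull out 2: (2/137) = +1  (since 137 mod 8 = 1)
  (1/137) = 1
Product of signs = 1

1


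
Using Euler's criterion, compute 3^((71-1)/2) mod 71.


p = 71 is prime and the exponent is (p-1)/2 = 35, so by Euler's criterion 3^35 = (3/71) = +1 or -1 mod 71.
Compute by square-and-multiply:
  35 = 32 + 2 + 1 (binary 100011)
  Repeated squaring mod 71: 3^1 = 3, 3^2 = 9, 3^4 = 10, 3^8 = 29, 3^16 = 60, 3^32 = 50
  3^35 = 3^32 * 3^2 * 3^1 = 50 * 9 * 3 mod 71
    50 * 9 = 450 = 24 mod 71
    24 * 3 = 72 = 1 mod 71
  3^35 = 1 mod 71
Result 1: 3 is a quadratic residue mod 71.
3^35 mod 71 = 1

1


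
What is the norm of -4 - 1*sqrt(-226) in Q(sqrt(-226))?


N(a + b*sqrt(d)) = a^2 - d*b^2
= (-4)^2 - (-226)*(-1)^2
= 16 + 226
= 242

242


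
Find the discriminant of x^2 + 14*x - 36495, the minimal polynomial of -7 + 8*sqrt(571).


The element -7 + 8*sqrt(571) has minimal polynomial:
x^2 + 14*x - 36495
Discriminant = (14)^2 - 4*(-36495)
= 196 + 145980
= 146176

146176


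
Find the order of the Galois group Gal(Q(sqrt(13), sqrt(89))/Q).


The 2 square roots of distinct primes are multiplicatively independent over Q,
so [K:Q] = 2^2 and Gal(K/Q) is isomorphic to (Z/2Z)^2.
|Gal| = 2^2 = 4

4


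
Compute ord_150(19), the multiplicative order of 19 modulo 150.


We want ord_150(19), the smallest k >= 1 with 19^k = 1 mod 150.
n = 150 = 2 * 3 * 5^2, phi(150) = 40; the order divides phi(n).
Divisors of 40: 1, 2, 4, 5, 8, 10, 20, 40
Repeated squaring mod 150: 19^1 = 19, 19^2 = 61, 19^4 = 121, 19^8 = 91, 19^16 = 31, 19^32 = 61
Test divisors in increasing order:
  k=1: 19^1 = 19 mod 150
  k=2: 19^2 = 61 mod 150
  k=4: 19^4 = 121 mod 150
  k=5: 19^5 = 121 * 19 = 49 mod 150
  k=8: 19^8 = 91 mod 150
  k=10: 19^10 = 91 * 61 = 1 mod 150  <- first divisor giving 1
Order = 10

10


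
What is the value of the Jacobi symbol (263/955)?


Compute (263/955) via quadratic reciprocity:
  reciprocity: (263/955) -> -(955/263)
  reduce: (166/263)
  pull out 2: (2/263) = +1  (since 263 mod 8 = 7)
  reciprocity: (83/263) -> -(263/83)
  reduce: (14/83)
  pull out 2: (2/83) = -1  (since 83 mod 8 = 3)
  reciprocity: (7/83) -> -(83/7)
  reduce: (6/7)
  pull out 2: (2/7) = +1  (since 7 mod 8 = 7)
  reciprocity: (3/7) -> -(7/3)
  reduce: (1/3)
  (1/3) = 1
Product of signs = -1

-1


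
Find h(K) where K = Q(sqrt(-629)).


K = Q(sqrt(-629)). d mod 4 = 3, so D = disc(K) = 4d = -2516
h(K) equals the number of primitive reduced positive-definite forms (a, b, c) = a*x^2 + b*x*y + c*y^2 with b^2 - 4ac = D,
where reduced means |b| <= a <= c, with b >= 0 whenever |b| = a or a = c, and primitive means gcd(a, b, c) = 1.
Reduced forces 3a^2 <= |D| = 2516, so 1 <= a <= 28; b must have the parity of D, and c = (b^2 - D)/(4a) must be an integer >= a.
Enumerate a = 1..28, b in [-a, a]:
  a=1: (1, 0, 629)  [1]
  a=2: (2, 2, 315)  [1]
  a=3: (3, -2, 210), (3, 2, 210)  [2]
  a=4: none
  a=5: (5, -2, 126), (5, 2, 126)  [2]
  a=6: (6, -2, 105), (6, 2, 105)  [2]
  a=7: (7, -2, 90), (7, 2, 90)  [2]
  a=8: none
  a=9: (9, -2, 70), (9, 2, 70)  [2]
  a=10: (10, -2, 63), (10, 2, 63)  [2]
  a=11: (11, -6, 58), (11, 6, 58)  [2]
  a=12..13: none
  a=14: (14, -2, 45), (14, 2, 45)  [2]
  a=15: (15, -8, 43), (15, -2, 42), (15, 2, 42), (15, 8, 43)  [4]
  a=16: none
  a=17: (17, 0, 37)  [1]
  a=18: (18, -2, 35), (18, 2, 35)  [2]
  a=19: (19, -12, 35), (19, 12, 35)  [2]
  a=20: none
  a=21: (21, -16, 33), (21, -2, 30), (21, 2, 30), (21, 16, 33)  [4]
  a=22: (22, -6, 29), (22, 6, 29)  [2]
  a=23..24: none
  a=25: (25, -22, 30), (25, 22, 30)  [2]
  a=26: none
  a=27: (27, 20, 27)  [1]
  a=28: none
Total reduced forms: 1 + 1 + 2 + 2 + 2 + 2 + 2 + 2 + 2 + 2 + 4 + 1 + 2 + 2 + 4 + 2 + 2 + 1 = 36
h = 36

36


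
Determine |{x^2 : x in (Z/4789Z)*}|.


For prime p, the number of non-zero quadratic residues is (p-1)/2.
= (4789-1)/2
= 2394

2394


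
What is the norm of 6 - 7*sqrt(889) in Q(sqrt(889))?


N(a + b*sqrt(d)) = a^2 - d*b^2
= (6)^2 - (889)*(-7)^2
= 36 - 43561
= -43525

-43525


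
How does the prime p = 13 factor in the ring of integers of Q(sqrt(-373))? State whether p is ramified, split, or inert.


K = Q(sqrt(-373)). Since d mod 4 = 3, disc(K) = -1492.
Check p | disc: -1492 mod 13 = 3.
p does not divide disc. Compute Legendre symbol (d/p):
4^((13-1)/2) mod 13 = 1
(d/p) = 1, so p splits: (p) = P*P' with e=1, f=1, g=2.
Therefore p is split.

split


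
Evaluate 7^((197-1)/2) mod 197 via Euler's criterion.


p = 197 is prime and the exponent is (p-1)/2 = 98, so by Euler's criterion 7^98 = (7/197) = +1 or -1 mod 197.
Compute by square-and-multiply:
  98 = 64 + 32 + 2 (binary 1100010)
  Repeated squaring mod 197: 7^1 = 7, 7^2 = 49, 7^4 = 37, 7^8 = 187, 7^16 = 100, 7^32 = 150, 7^64 = 42
  7^98 = 7^64 * 7^32 * 7^2 = 42 * 150 * 49 mod 197
    42 * 150 = 6300 = 193 mod 197
    193 * 49 = 9457 = 1 mod 197
  7^98 = 1 mod 197
Result 1: 7 is a quadratic residue mod 197.
7^98 mod 197 = 1

1


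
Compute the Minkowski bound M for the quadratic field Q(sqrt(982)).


d = 982, d mod 4 = 2, so disc(K) = 4d = 3928; |disc(K)| = 3928
Real quadratic field, so n = 2, s = r2 = 0, r1 = 2
M = (n!/n^n) * (4/pi)^s * sqrt(|disc(K)|) = (2!/2^2) * (4/pi)^0 * sqrt(3928)
= 0.5 * 1.000000 * 62.673758
= 31.3369

31.3369


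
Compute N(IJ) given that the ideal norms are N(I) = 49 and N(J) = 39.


N(IJ) = N(I) * N(J)
= 49 * 39
= 1911

1911


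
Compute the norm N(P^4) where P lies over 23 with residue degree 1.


N(P^a) = p^(a*f)
= 23^(4*1)
= 23^4
= 279841

279841


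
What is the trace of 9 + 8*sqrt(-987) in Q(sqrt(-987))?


Tr(a + b*sqrt(d)) = (a + b*sqrt(d)) + (a - b*sqrt(d)) = 2a
= 2 * (9)
= 18

18


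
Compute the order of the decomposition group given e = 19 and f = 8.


|D_P| = e * f
= 19 * 8
= 152

152


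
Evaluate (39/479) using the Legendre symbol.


p = 479 is prime, so compute (39/479) with the reciprocity algorithm (Jacobi-symbol steps: pull out 2s via (2/n), flip via reciprocity, reduce):
  reciprocity: (39/479) -> -(479/39)
  reduce: (11/39)
  reciprocity: (11/39) -> -(39/11)
  reduce: (6/11)
  pull out 2: (2/11) = -1  (since 11 mod 8 = 3)
  reciprocity: (3/11) -> -(11/3)
  reduce: (2/3)
  pull out 2: (2/3) = -1  (since 3 mod 8 = 3)
  (1/3) = 1
Product of signs = -1
(39/479) = -1

-1


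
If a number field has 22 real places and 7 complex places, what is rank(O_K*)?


By Dirichlet's unit theorem:
rank = r1 + r2 - 1
= 22 + 7 - 1
= 28

28


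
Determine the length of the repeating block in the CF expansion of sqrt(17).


Run the CF algorithm for sqrt(17).
a_0 = floor(sqrt(17)) = 4; set m_0=0, q_0=1.
Recurrence: m' = q*a - m,  q' = (d - m'^2)/q,  a' = floor((a_0 + m')/q').
  step 1: m=4, q=1, a=8
a_1 = 2*a_0 = 8, so the period closes here.
sqrt(17) = [4; 8]
Period length = 1

1


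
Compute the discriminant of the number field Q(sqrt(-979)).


For K = Q(sqrt(d)) with d squarefree: disc(K) = d if d = 1 mod 4, and disc(K) = 4d if d = 2 or 3 mod 4.
Here d = -979, and d mod 4 = 1.
d = 1 mod 4 (O_K = Z[(1+sqrt(d))/2]), so disc(K) = d = -979

-979


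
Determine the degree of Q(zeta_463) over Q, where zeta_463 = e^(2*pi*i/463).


The degree equals Euler's totient phi(463).
463 = 463
phi(463) = 462

462


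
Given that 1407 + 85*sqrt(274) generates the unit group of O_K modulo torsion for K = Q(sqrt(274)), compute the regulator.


epsilon = 1407 + 85*sqrt(274)
= 2814.0004
R = ln(2814.0004)
= 7.9424

7.9424


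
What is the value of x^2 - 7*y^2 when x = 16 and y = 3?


x^2 - d*y^2
= 16^2 - 7*3^2
= 256 - 63
= 193

193


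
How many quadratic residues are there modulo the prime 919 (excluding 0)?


For prime p, the number of non-zero quadratic residues is (p-1)/2.
= (919-1)/2
= 459

459


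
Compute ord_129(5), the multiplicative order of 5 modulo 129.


We want ord_129(5), the smallest k >= 1 with 5^k = 1 mod 129.
n = 129 = 3 * 43, phi(129) = 84; the order divides phi(n).
Divisors of 84: 1, 2, 3, 4, 6, 7, 12, 14, 21, 28, 42, 84
Repeated squaring mod 129: 5^1 = 5, 5^2 = 25, 5^4 = 109, 5^8 = 13, 5^16 = 40, 5^32 = 52, 5^64 = 124
Test divisors in increasing order:
  k=1: 5^1 = 5 mod 129
  k=2: 5^2 = 25 mod 129
  k=3: 5^3 = 25 * 5 = 125 mod 129
  k=4: 5^4 = 109 mod 129
  k=6: 5^6 = 109 * 25 = 16 mod 129
  k=7: 5^7 = 109 * 25 * 5 = 80 mod 129
  k=12: 5^12 = 13 * 109 = 127 mod 129
  k=14: 5^14 = 13 * 109 * 25 = 79 mod 129
  k=21: 5^21 = 40 * 109 * 5 = 128 mod 129
  k=28: 5^28 = 40 * 13 * 109 = 49 mod 129
  k=42: 5^42 = 52 * 13 * 25 = 1 mod 129  <- first divisor giving 1
Order = 42

42


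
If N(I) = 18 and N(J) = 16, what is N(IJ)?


N(IJ) = N(I) * N(J)
= 18 * 16
= 288

288


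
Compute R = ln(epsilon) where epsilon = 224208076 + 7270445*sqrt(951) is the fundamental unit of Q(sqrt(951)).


epsilon = 224208076 + 7270445*sqrt(951)
= 4.4842e+08
R = ln(4.4842e+08)
= 19.9212

19.9212


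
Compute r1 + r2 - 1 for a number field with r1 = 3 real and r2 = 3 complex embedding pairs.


By Dirichlet's unit theorem:
rank = r1 + r2 - 1
= 3 + 3 - 1
= 5

5


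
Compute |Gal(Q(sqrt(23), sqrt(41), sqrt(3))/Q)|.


The 3 square roots of distinct primes are multiplicatively independent over Q,
so [K:Q] = 2^3 and Gal(K/Q) is isomorphic to (Z/2Z)^3.
|Gal| = 2^3 = 8

8


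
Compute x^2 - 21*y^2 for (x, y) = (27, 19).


x^2 - d*y^2
= 27^2 - 21*19^2
= 729 - 7581
= -6852

-6852


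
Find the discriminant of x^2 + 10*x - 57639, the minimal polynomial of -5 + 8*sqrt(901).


The element -5 + 8*sqrt(901) has minimal polynomial:
x^2 + 10*x - 57639
Discriminant = (10)^2 - 4*(-57639)
= 100 + 230556
= 230656

230656


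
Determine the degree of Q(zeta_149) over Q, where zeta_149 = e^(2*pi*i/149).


The degree equals Euler's totient phi(149).
149 = 149
phi(149) = 148

148


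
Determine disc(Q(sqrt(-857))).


For K = Q(sqrt(d)) with d squarefree: disc(K) = d if d = 1 mod 4, and disc(K) = 4d if d = 2 or 3 mod 4.
Here d = -857, and d mod 4 = 3.
d = 3 mod 4, not 1 (O_K = Z[sqrt(d)]), so disc(K) = 4d = 4 * (-857) = -3428

-3428


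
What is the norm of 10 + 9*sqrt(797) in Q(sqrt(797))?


N(a + b*sqrt(d)) = a^2 - d*b^2
= (10)^2 - (797)*(9)^2
= 100 - 64557
= -64457

-64457


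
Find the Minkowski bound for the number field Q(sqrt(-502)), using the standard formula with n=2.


d = -502, d mod 4 = 2, so disc(K) = 4d = -2008; |disc(K)| = 2008
Imaginary quadratic field, so n = 2, s = r2 = 1, r1 = 0
M = (n!/n^n) * (4/pi)^s * sqrt(|disc(K)|) = (2!/2^2) * (4/pi)^1 * sqrt(2008)
= 0.5 * 1.273240 * 44.810713
= 28.5274

28.5274


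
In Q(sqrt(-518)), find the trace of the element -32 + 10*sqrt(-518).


Tr(a + b*sqrt(d)) = (a + b*sqrt(d)) + (a - b*sqrt(d)) = 2a
= 2 * (-32)
= -64

-64


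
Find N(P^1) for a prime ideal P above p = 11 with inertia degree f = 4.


N(P^a) = p^(a*f)
= 11^(1*4)
= 11^4
= 14641

14641


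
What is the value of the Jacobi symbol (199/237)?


Compute (199/237) via quadratic reciprocity:
  reciprocity: (199/237) -> +(237/199)
  reduce: (38/199)
  pull out 2: (2/199) = +1  (since 199 mod 8 = 7)
  reciprocity: (19/199) -> -(199/19)
  reduce: (9/19)
  reciprocity: (9/19) -> +(19/9)
  reduce: (1/9)
  (1/9) = 1
Product of signs = -1

-1


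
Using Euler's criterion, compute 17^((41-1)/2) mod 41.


p = 41 is prime and the exponent is (p-1)/2 = 20, so by Euler's criterion 17^20 = (17/41) = +1 or -1 mod 41.
Compute by square-and-multiply:
  20 = 16 + 4 (binary 10100)
  Repeated squaring mod 41: 17^1 = 17, 17^2 = 2, 17^4 = 4, 17^8 = 16, 17^16 = 10
  17^20 = 17^16 * 17^4 = 10 * 4 mod 41
    10 * 4 = 40 = 40 mod 41
  17^20 = 40 mod 41
Result 40 = p - 1 = -1 mod 41: 17 is a quadratic non-residue mod 41. As a residue in [0, p-1] the value is 40.
17^20 mod 41 = 40

40


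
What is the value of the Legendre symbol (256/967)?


p = 967 is prime, so compute (256/967) with the reciprocity algorithm (Jacobi-symbol steps: pull out 2s via (2/n), flip via reciprocity, reduce):
  pull out 2: (2/967) = +1  (since 967 mod 8 = 7)
  pull out 2: (2/967) = +1  (since 967 mod 8 = 7)
  pull out 2: (2/967) = +1  (since 967 mod 8 = 7)
  pull out 2: (2/967) = +1  (since 967 mod 8 = 7)
  pull out 2: (2/967) = +1  (since 967 mod 8 = 7)
  pull out 2: (2/967) = +1  (since 967 mod 8 = 7)
  pull out 2: (2/967) = +1  (since 967 mod 8 = 7)
  pull out 2: (2/967) = +1  (since 967 mod 8 = 7)
  (1/967) = 1
Product of signs = 1
(256/967) = 1

1


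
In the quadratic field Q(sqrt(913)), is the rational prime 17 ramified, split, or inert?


K = Q(sqrt(913)). Since d mod 4 = 1, disc(K) = 913.
Check p | disc: 913 mod 17 = 12.
p does not divide disc. Compute Legendre symbol (d/p):
12^((17-1)/2) mod 17 = -1
(d/p) = -1, so p is inert: (p) stays prime with e=1, f=2, g=1.
Therefore p is inert.

inert


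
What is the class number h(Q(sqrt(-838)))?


K = Q(sqrt(-838)). d mod 4 = 2, so D = disc(K) = 4d = -3352
h(K) equals the number of primitive reduced positive-definite forms (a, b, c) = a*x^2 + b*x*y + c*y^2 with b^2 - 4ac = D,
where reduced means |b| <= a <= c, with b >= 0 whenever |b| = a or a = c, and primitive means gcd(a, b, c) = 1.
Reduced forces 3a^2 <= |D| = 3352, so 1 <= a <= 33; b must have the parity of D, and c = (b^2 - D)/(4a) must be an integer >= a.
Enumerate a = 1..33, b in [-a, a]:
  a=1: (1, 0, 838)  [1]
  a=2: (2, 0, 419)  [1]
  a=3..6: none
  a=7: (7, -6, 121), (7, 6, 121)  [2]
  a=8..10: none
  a=11: (11, -6, 77), (11, 6, 77)  [2]
  a=12..13: none
  a=14: (14, -8, 61), (14, 8, 61)  [2]
  a=15..18: none
  a=19: (19, -12, 46), (19, 12, 46)  [2]
  a=20..21: none
  a=22: (22, -16, 41), (22, 16, 41)  [2]
  a=23: (23, -12, 38), (23, 12, 38)  [2]
  a=24..33: none
Total reduced forms: 1 + 1 + 2 + 2 + 2 + 2 + 2 + 2 = 14
h = 14

14


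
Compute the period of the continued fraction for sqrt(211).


Run the CF algorithm for sqrt(211).
a_0 = floor(sqrt(211)) = 14; set m_0=0, q_0=1.
Recurrence: m' = q*a - m,  q' = (d - m'^2)/q,  a' = floor((a_0 + m')/q').
  step 1: m=14, q=15, a=1
  step 2: m=1, q=14, a=1
  step 3: m=13, q=3, a=9
  step 4: m=14, q=5, a=5
  step 5: m=11, q=18, a=1
  step 6: m=7, q=9, a=2
  step 7: m=11, q=10, a=2
  step 8: m=9, q=13, a=1
  step 9: m=4, q=15, a=1
  step 10: m=11, q=6, a=4
  step 11: m=13, q=7, a=3
  step 12: m=8, q=21, a=1
  step 13: m=13, q=2, a=13
  step 14: m=13, q=21, a=1
  step 15: m=8, q=7, a=3
  step 16: m=13, q=6, a=4
  step 17: m=11, q=15, a=1
  step 18: m=4, q=13, a=1
  step 19: m=9, q=10, a=2
  step 20: m=11, q=9, a=2
  step 21: m=7, q=18, a=1
  step 22: m=11, q=5, a=5
  step 23: m=14, q=3, a=9
  step 24: m=13, q=14, a=1
  step 25: m=1, q=15, a=1
  step 26: m=14, q=1, a=28
a_26 = 2*a_0 = 28, so the period closes here.
sqrt(211) = [14; 1, 1, 9, 5, 1, 2, 2, 1, 1, 4, 3, 1, 13, 1, 3, 4, 1, 1, 2, 2, 1, 5, 9, 1, 1, 28]
Period length = 26

26
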